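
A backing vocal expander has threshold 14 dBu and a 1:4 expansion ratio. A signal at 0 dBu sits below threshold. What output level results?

The input is 14 dB below the 14 dBu threshold.
A 1:4 expander multiplies undershoot by 4: 14 × 4 = 56 dB below threshold.
Output = 14 − 56 = -42 dBu.

-42 dBu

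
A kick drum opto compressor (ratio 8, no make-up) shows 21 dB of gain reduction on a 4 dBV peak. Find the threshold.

-20 dBV

Input is 24 dB above T (since output overshoot × R = input overshoot: (-17 − T)·8 = 4 − T gives T = -20 dBV).
Check: -20 + (4 − (-20))/8 = -20 + 3 = -17 dBV. ✓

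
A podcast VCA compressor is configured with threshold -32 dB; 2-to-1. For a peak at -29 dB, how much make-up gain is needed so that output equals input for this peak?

1.5 dB

Without make-up, output = threshold + overshoot/2 = -32 + 1.5 = -30.5 dB.
Gap to target: 1.5 dB.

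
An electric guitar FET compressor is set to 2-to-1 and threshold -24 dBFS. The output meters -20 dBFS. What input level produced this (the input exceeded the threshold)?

-16 dBFS

That's 4 dB above the -24 dBFS threshold.
Input overshoot = R × output overshoot = 8 dB → input = -24 + 8 = -16 dBFS.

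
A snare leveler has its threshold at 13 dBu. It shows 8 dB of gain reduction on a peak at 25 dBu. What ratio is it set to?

3:1

Input overshoot = 25 − 13 = 12 dB.
Output overshoot = 12 − 8 = 4 dB.
Ratio = input overshoot / output overshoot = 12 / 4 = 3.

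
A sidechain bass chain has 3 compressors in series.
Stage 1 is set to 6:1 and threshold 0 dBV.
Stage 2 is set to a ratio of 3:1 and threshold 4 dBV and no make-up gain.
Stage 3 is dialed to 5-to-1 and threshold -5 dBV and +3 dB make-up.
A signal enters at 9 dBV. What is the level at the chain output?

Stage 1: 9 dBV is 9 dB over 0 dBV; at 6:1 that becomes 1.5 dB over, giving 1.5 dBV.
Stage 2: 1.5 dBV is at or below the 4 dBV threshold — no compression; output 1.5 dBV.
Stage 3: 6.5 dB above -5 dBV, reduced 5:1 to 1.3 dB above → -3.7 dBV; +3 dB make-up → -0.7 dBV.

-0.7 dBV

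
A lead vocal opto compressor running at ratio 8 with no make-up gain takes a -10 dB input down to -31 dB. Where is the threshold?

-34 dB

Input is 24 dB above T (since output overshoot × R = input overshoot: (-31 − T)·8 = -10 − T gives T = -34 dB).
Check: -34 + (-10 − (-34))/8 = -34 + 3 = -31 dB. ✓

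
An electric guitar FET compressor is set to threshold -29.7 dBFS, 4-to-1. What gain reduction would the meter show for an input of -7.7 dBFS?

Overshoot = -7.7 − (-29.7) = 22 dB.
At 4:1, output sits 22/4 = 5.5 dB above threshold.
So the signal is attenuated by 22 − 5.5 = 16.5 dB.

16.5 dB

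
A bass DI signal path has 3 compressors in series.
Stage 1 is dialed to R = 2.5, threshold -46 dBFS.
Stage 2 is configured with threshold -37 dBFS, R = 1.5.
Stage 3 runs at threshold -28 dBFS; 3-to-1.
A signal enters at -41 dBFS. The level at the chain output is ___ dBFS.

-44 dBFS

Stage 1: -41 dBFS is 5 dB over -46 dBFS; at 2.5:1 that becomes 2 dB over, giving -44 dBFS.
Stage 2: below threshold (-44 ≤ -37); passes unchanged; output -44 dBFS.
Stage 3: -44 dBFS is at or below the -28 dBFS threshold — no compression; output -44 dBFS.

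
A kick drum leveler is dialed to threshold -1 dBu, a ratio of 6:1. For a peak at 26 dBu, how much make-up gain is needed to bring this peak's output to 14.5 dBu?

11 dB

The peak compresses to -1 + 27/6 = 3.5 dBu.
To reach 14.5 dBu requires 14.5 − 3.5 = 11 dB of make-up.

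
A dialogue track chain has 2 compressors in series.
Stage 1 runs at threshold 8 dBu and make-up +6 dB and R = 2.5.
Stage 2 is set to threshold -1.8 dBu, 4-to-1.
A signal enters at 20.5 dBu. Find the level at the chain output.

3.4 dBu

Stage 1: 20.5 dBu is 12.5 dB over 8 dBu; at 2.5:1 that becomes 5 dB over, giving 13 dBu; +6 dB make-up → 19 dBu.
Stage 2: 19 dBu is 20.8 dB over -1.8 dBu; at 4:1 that becomes 5.2 dB over, giving 3.4 dBu.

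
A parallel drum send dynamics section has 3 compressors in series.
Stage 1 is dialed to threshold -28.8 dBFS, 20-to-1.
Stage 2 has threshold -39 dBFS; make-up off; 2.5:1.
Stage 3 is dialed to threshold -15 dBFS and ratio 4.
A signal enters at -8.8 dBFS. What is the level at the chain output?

Stage 1: 20 dB above -28.8 dBFS, reduced 20:1 to 1 dB above → -27.8 dBFS.
Stage 2: overshoot 11.2 dB → 11.2/2.5 = 4.48 dB → -34.52 dBFS.
Stage 3: -34.52 dBFS ≤ -15 dBFS, so stage 3 doesn't engage; output -34.52 dBFS.

-34.52 dBFS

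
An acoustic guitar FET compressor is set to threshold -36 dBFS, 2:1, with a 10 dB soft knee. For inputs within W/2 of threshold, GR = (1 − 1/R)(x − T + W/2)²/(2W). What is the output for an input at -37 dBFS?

x − T + W/2 = -37 − (-36) + 5 = 4.
GR = (1 − 1/2) × 4² / 20 = 0.5 × 16 / 20 = 0.4 dB.
Output = -37 − 0.4 = -37.4 dBFS.

-37.4 dBFS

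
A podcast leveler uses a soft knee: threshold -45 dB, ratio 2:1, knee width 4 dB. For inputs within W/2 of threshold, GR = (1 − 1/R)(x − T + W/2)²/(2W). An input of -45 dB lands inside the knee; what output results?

x − T + W/2 = -45 − (-45) + 2 = 2.
GR = (1 − 1/2) × 2² / 8 = 0.5 × 4 / 8 = 0.25 dB.
Output = -45 − 0.25 = -45.25 dB.

-45.25 dB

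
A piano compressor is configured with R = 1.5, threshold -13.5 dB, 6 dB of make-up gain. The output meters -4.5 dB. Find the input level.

-9 dB

Remove make-up: -4.5 − 6 = -10.5 dB.
Post-compression overshoot = -10.5 − (-13.5) = 3 dB.
Before 1.5:1 compression the overshoot was 3 × 1.5 = 4.5 dB, so input = -13.5 + 4.5 = -9 dB.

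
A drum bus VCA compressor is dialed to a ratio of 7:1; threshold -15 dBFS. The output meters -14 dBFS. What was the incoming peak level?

That's 1 dB above the -15 dBFS threshold.
Input overshoot = R × output overshoot = 7 dB → input = -15 + 7 = -8 dBFS.

-8 dBFS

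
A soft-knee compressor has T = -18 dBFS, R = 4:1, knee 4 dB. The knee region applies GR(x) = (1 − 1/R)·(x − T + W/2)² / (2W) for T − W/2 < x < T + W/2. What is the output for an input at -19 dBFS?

-19.09375 dBFS

x − T + W/2 = -19 − (-18) + 2 = 1.
GR = (1 − 1/4) × 1² / 8 = 0.75 × 1 / 8 = 0.09375 dB.
Output = -19 − 0.09375 = -19.09375 dBFS.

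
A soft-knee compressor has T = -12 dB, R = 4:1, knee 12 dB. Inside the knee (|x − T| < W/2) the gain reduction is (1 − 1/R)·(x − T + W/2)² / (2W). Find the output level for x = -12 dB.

-13.125 dB

x − T + W/2 = -12 − (-12) + 6 = 6.
GR = (1 − 1/4) × 6² / 24 = 0.75 × 36 / 24 = 1.125 dB.
Output = -12 − 1.125 = -13.125 dB.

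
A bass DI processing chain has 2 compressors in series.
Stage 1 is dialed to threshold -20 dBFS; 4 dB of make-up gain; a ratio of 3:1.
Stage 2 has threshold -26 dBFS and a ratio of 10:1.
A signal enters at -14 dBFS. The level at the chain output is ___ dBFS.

-24.8 dBFS

Stage 1: overshoot 6 dB → 6/3 = 2 dB → -18 dBFS; +4 dB make-up → -14 dBFS.
Stage 2: -14 dBFS is 12 dB over -26 dBFS; at 10:1 that becomes 1.2 dB over, giving -24.8 dBFS.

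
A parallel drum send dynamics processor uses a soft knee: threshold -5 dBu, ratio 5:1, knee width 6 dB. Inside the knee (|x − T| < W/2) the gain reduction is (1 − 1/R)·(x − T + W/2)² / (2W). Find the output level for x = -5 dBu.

-5.6 dBu

x − T + W/2 = -5 − (-5) + 3 = 3.
GR = (1 − 1/5) × 3² / 12 = 0.8 × 9 / 12 = 0.6 dB.
Output = -5 − 0.6 = -5.6 dBu.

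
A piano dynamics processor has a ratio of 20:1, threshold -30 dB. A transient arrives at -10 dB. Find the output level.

-10 dB sits 20 dB over threshold.
The 20 dB excess becomes 1 dB after 20:1 reduction.
Output = -30 + 1 = -29 dB.

-29 dB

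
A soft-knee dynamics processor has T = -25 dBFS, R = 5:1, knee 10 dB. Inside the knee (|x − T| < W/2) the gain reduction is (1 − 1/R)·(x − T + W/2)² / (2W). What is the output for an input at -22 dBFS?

x − T + W/2 = -22 − (-25) + 5 = 8.
GR = (1 − 1/5) × 8² / 20 = 0.8 × 64 / 20 = 2.56 dB.
Output = -22 − 2.56 = -24.56 dBFS.

-24.56 dBFS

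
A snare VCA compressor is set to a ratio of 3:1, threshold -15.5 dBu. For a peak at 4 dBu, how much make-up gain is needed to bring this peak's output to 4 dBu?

The peak compresses to -15.5 + 19.5/3 = -9 dBu.
To reach 4 dBu requires 4 − (-9) = 13 dB of make-up.

13 dB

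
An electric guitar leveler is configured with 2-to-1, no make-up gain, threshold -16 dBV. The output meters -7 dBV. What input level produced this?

2 dBV

That's 9 dB above the -16 dBV threshold.
Input overshoot = R × output overshoot = 18 dB → input = -16 + 18 = 2 dBV.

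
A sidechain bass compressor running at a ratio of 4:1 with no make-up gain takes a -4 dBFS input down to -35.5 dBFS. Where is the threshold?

Gain reduction = -4 − (-35.5) = 31.5 dB; output overshoot = GR / (R − 1) = 31.5 / 3 = 10.5 dB.
Threshold = output − output overshoot = -35.5 − 10.5 = -46 dBFS.

-46 dBFS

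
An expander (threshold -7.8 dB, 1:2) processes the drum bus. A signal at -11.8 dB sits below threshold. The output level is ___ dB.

-15.8 dB

The input is 4 dB below the -7.8 dB threshold.
A 1:2 expander multiplies undershoot by 2: 4 × 2 = 8 dB below threshold.
Output = -7.8 − 8 = -15.8 dB.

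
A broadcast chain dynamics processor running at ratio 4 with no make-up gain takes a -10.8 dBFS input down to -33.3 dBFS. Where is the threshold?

-40.8 dBFS

Gain reduction = -10.8 − (-33.3) = 22.5 dB; output overshoot = GR / (R − 1) = 22.5 / 3 = 7.5 dB.
Threshold = output − output overshoot = -33.3 − 7.5 = -40.8 dBFS.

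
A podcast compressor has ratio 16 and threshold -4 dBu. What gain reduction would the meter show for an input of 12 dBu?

15 dB

12 dBu exceeds the threshold by 16 dB.
At 16:1, output sits 16/16 = 1 dB above threshold.
Gain reduction = 16 − 1 = 15 dB.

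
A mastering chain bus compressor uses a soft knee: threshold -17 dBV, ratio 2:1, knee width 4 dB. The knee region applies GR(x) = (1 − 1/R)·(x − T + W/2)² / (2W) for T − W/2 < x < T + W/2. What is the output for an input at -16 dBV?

-16.5625 dBV

x − T + W/2 = -16 − (-17) + 2 = 3.
GR = (1 − 1/2) × 3² / 8 = 0.5 × 9 / 8 = 0.5625 dB.
Output = -16 − 0.5625 = -16.5625 dBV.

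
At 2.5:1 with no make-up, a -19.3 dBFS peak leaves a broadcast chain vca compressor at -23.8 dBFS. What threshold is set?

Let T be the threshold. Output overshoot = (input overshoot)/R, so -23.8 − T = (-19.3 − T)/2.5.
2.5·(-23.8 − T) = -19.3 − T → 1.5·T = -59.5 − (-19.3) = -40.2.
T = -40.2/1.5 = -26.8 dBFS.

-26.8 dBFS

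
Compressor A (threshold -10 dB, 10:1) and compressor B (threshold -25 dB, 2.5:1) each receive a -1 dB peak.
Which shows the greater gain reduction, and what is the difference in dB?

A: 9 dB over, compressed to 0.9 dB over, so 8.1 dB of GR.
B: 24 dB over, compressed to 9.6 dB over, so 14.4 dB of GR.
B applies 6.3 dB more gain reduction.

B, by 6.3 dB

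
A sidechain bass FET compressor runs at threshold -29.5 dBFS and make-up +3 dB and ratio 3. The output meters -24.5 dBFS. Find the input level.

-23.5 dBFS

Stripping the +3 dB make-up gives -27.5 dBFS at the gain stage.
Post-compression overshoot = -27.5 − (-29.5) = 2 dB.
Before 3:1 compression the overshoot was 2 × 3 = 6 dB, so input = -29.5 + 6 = -23.5 dBFS.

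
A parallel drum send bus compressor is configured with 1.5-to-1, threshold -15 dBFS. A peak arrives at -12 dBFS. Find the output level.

-13 dBFS

Overshoot: -12 − (-15) = 3 dB.
The 3 dB excess becomes 2 dB after 1.5:1 reduction.
That puts the output at -13 dBFS.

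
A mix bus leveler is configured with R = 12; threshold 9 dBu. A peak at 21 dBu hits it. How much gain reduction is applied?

11 dB

The signal is 12 dB above threshold.
A 12:1 ratio leaves 1 dB of that excess.
GR = overshoot in − overshoot out = 12 − 1 = 11 dB.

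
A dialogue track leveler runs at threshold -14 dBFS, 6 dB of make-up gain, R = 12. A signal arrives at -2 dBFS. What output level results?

-7 dBFS

The input is 12 dB above the -14 dBFS threshold.
12:1 compression reduces that to 12/12 = 1 dB over.
Output = -14 + 1 = -13 dBFS; make-up adds 6 dB, giving -7 dBFS.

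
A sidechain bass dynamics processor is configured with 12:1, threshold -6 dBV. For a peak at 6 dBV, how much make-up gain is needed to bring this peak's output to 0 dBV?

The peak compresses to -6 + 12/12 = -5 dBV.
To reach 0 dBV requires 0 − (-5) = 5 dB of make-up.

5 dB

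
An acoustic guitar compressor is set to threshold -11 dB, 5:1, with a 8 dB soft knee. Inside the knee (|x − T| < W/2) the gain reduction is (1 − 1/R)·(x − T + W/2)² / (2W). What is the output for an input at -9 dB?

-10.8 dB

x − T + W/2 = -9 − (-11) + 4 = 6.
GR = (1 − 1/5) × 6² / 16 = 0.8 × 36 / 16 = 1.8 dB.
Output = -9 − 1.8 = -10.8 dB.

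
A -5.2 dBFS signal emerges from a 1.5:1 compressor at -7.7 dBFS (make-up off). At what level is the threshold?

-12.7 dBFS

Let T be the threshold. Output overshoot = (input overshoot)/R, so -7.7 − T = (-5.2 − T)/1.5.
1.5·(-7.7 − T) = -5.2 − T → 0.5·T = -11.55 − (-5.2) = -6.35.
T = -6.35/0.5 = -12.7 dBFS.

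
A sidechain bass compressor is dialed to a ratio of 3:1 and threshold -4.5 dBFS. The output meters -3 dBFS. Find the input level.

0 dBFS

That's 1.5 dB above the -4.5 dBFS threshold.
Undo the ratio: input overshoot = 1.5 × 3 = 4.5 dB, giving input = 0 dBFS.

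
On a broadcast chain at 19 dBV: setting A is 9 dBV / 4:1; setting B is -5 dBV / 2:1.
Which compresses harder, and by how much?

B, by 4.5 dB

A: GR = 10 − 10/4 = 7.5 dB.
B: GR = 24 − 24/2 = 12 dB.
B applies 4.5 dB more gain reduction.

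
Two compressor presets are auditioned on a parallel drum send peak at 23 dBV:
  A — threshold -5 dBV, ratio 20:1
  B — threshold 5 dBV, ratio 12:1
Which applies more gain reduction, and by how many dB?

A, by 10.1 dB

A: GR = 28 − 28/20 = 26.6 dB.
B: GR = 18 − 18/12 = 16.5 dB.
A applies 10.1 dB more gain reduction.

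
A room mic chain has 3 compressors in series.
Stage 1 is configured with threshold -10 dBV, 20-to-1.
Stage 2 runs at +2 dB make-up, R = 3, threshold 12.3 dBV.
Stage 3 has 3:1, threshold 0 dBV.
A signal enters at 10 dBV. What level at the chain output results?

-7 dBV

Stage 1: overshoot 20 dB → 20/20 = 1 dB → -9 dBV.
Stage 2: -9 dBV is at or below the 12.3 dBV threshold — no compression; make-up brings it to -7 dBV.
Stage 3: -7 dBV ≤ 0 dBV, so stage 3 doesn't engage; output -7 dBV.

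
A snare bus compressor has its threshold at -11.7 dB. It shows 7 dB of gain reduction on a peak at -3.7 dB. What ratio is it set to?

8:1

Input overshoot = -3.7 − (-11.7) = 8 dB.
Output overshoot = 8 − 7 = 1 dB.
Ratio = input overshoot / output overshoot = 8 / 1 = 8.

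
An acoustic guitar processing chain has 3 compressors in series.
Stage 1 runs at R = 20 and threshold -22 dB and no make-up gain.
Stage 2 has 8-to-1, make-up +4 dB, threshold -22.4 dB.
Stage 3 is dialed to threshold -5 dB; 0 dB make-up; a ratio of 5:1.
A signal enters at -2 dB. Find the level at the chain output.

Stage 1: overshoot 20 dB → 20/20 = 1 dB → -21 dB.
Stage 2: overshoot 1.4 dB → 1.4/8 = 0.175 dB → -22.225 dB; +4 dB make-up → -18.225 dB.
Stage 3: -18.225 dB is at or below the -5 dB threshold — no compression; output -18.225 dB.

-18.225 dB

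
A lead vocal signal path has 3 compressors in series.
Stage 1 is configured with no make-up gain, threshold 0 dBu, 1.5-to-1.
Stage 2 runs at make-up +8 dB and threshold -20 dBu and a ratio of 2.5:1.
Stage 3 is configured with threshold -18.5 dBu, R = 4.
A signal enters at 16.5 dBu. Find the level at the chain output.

Stage 1: overshoot 16.5 dB → 16.5/1.5 = 11 dB → 11 dBu.
Stage 2: overshoot 31 dB → 31/2.5 = 12.4 dB → -7.6 dBu; +8 dB make-up → 0.4 dBu.
Stage 3: 0.4 dBu is 18.9 dB over -18.5 dBu; at 4:1 that becomes 4.725 dB over, giving -13.775 dBu.

-13.775 dBu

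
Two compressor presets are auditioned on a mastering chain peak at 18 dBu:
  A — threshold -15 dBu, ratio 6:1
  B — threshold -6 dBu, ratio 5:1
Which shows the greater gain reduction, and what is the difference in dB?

A: overshoot 33 dB → output overshoot 5.5 dB → GR 27.5 dB.
B: overshoot 24 dB → output overshoot 4.8 dB → GR 19.2 dB.
Difference: 8.3 dB in favour of A.

A, by 8.3 dB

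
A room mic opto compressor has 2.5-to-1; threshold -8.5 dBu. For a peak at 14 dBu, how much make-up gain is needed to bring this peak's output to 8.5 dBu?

8 dB

Without make-up, output = threshold + overshoot/2.5 = -8.5 + 9 = 0.5 dBu.
Gap to target: 8 dB.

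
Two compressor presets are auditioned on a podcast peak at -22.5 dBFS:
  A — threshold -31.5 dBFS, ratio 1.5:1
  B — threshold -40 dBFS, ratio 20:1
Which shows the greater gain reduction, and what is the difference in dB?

B, by 13.625 dB

A: 9 dB over, compressed to 6 dB over, so 3 dB of GR.
B: 17.5 dB over, compressed to 0.875 dB over, so 16.625 dB of GR.
Difference: 13.625 dB in favour of B.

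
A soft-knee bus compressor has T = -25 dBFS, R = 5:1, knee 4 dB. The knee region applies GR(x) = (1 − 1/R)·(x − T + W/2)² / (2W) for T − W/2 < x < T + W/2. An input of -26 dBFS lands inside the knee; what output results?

-26.1 dBFS

x − T + W/2 = -26 − (-25) + 2 = 1.
GR = (1 − 1/5) × 1² / 8 = 0.8 × 1 / 8 = 0.1 dB.
Output = -26 − 0.1 = -26.1 dBFS.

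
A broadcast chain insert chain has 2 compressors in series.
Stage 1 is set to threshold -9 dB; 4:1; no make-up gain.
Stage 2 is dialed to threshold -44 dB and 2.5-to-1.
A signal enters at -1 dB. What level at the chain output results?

-29.2 dB

Stage 1: -1 dB is 8 dB over -9 dB; at 4:1 that becomes 2 dB over, giving -7 dB.
Stage 2: 37 dB above -44 dB, reduced 2.5:1 to 14.8 dB above → -29.2 dB.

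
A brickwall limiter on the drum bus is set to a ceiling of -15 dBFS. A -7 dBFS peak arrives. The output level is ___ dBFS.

-15 dBFS

At ∞:1, everything above -15 dBFS is held at the ceiling.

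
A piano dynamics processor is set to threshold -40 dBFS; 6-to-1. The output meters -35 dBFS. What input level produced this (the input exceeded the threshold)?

The compressed level sits -35 − (-40) = 5 dB over threshold.
Input overshoot = R × output overshoot = 30 dB → input = -40 + 30 = -10 dBFS.

-10 dBFS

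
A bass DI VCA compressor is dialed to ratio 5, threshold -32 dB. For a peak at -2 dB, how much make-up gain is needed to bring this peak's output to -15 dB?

11 dB

The peak compresses to -32 + 30/5 = -26 dB.
To reach -15 dB requires -15 − (-26) = 11 dB of make-up.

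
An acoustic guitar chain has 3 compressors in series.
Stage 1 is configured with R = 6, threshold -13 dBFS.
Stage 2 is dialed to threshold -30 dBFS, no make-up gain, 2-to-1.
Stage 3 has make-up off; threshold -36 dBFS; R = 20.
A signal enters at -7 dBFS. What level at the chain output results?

-35.25 dBFS

Stage 1: -7 dBFS is 6 dB over -13 dBFS; at 6:1 that becomes 1 dB over, giving -12 dBFS.
Stage 2: 18 dB above -30 dBFS, reduced 2:1 to 9 dB above → -21 dBFS.
Stage 3: -21 dBFS is 15 dB over -36 dBFS; at 20:1 that becomes 0.75 dB over, giving -35.25 dBFS.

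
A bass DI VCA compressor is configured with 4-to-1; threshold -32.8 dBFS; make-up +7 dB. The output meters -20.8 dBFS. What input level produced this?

Before make-up, the level was -20.8 − 7 = -27.8 dBFS.
That's 5 dB above the -32.8 dBFS threshold.
Before 4:1 compression the overshoot was 5 × 4 = 20 dB, so input = -32.8 + 20 = -12.8 dBFS.

-12.8 dBFS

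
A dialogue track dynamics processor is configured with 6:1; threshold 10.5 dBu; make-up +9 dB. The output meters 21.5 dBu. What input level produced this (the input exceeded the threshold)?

22.5 dBu

Before make-up, the level was 21.5 − 9 = 12.5 dBu.
The compressed level sits 12.5 − 10.5 = 2 dB over threshold.
Undo the ratio: input overshoot = 2 × 6 = 12 dB, giving input = 22.5 dBu.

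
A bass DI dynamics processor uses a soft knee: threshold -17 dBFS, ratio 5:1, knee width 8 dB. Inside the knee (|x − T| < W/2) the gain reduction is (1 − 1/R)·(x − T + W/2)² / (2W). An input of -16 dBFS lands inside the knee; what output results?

x − T + W/2 = -16 − (-17) + 4 = 5.
GR = (1 − 1/5) × 5² / 16 = 0.8 × 25 / 16 = 1.25 dB.
Output = -16 − 1.25 = -17.25 dBFS.

-17.25 dBFS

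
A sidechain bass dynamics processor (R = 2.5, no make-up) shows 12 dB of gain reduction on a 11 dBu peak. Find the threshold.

-9 dBu

Input is 20 dB above T (since output overshoot × R = input overshoot: (-1 − T)·2.5 = 11 − T gives T = -9 dBu).
Check: -9 + (11 − (-9))/2.5 = -9 + 8 = -1 dBu. ✓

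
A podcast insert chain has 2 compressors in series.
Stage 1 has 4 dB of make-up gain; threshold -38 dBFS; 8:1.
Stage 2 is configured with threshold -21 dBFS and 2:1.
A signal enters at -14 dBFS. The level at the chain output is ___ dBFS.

Stage 1: -14 dBFS is 24 dB over -38 dBFS; at 8:1 that becomes 3 dB over, giving -35 dBFS; +4 dB make-up → -31 dBFS.
Stage 2: -31 dBFS ≤ -21 dBFS, so stage 2 doesn't engage; output -31 dBFS.

-31 dBFS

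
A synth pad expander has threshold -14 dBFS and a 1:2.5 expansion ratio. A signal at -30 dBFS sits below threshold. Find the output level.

The input is 16 dB below the -14 dBFS threshold.
A 1:2.5 expander multiplies undershoot by 2.5: 16 × 2.5 = 40 dB below threshold.
Output = -14 − 40 = -54 dBFS.

-54 dBFS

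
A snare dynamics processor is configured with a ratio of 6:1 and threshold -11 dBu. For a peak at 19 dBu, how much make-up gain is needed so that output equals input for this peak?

The peak compresses to -11 + 30/6 = -6 dBu.
To reach 19 dBu requires 19 − (-6) = 25 dB of make-up.

25 dB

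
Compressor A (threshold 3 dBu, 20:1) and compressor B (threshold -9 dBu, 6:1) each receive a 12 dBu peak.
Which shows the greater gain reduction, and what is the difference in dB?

B, by 8.95 dB

A: 9 dB over, compressed to 0.45 dB over, so 8.55 dB of GR.
B: 21 dB over, compressed to 3.5 dB over, so 17.5 dB of GR.
B reduces 8.95 dB more.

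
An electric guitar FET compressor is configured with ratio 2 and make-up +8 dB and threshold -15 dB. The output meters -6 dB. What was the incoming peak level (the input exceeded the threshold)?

-13 dB

Before make-up, the level was -6 − 8 = -14 dB.
That's 1 dB above the -15 dB threshold.
Undo the ratio: input overshoot = 1 × 2 = 2 dB, giving input = -13 dB.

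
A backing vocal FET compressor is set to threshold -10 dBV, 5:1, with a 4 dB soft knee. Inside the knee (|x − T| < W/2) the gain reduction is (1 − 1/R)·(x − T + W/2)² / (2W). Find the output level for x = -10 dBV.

x − T + W/2 = -10 − (-10) + 2 = 2.
GR = (1 − 1/5) × 2² / 8 = 0.8 × 4 / 8 = 0.4 dB.
Output = -10 − 0.4 = -10.4 dBV.

-10.4 dBV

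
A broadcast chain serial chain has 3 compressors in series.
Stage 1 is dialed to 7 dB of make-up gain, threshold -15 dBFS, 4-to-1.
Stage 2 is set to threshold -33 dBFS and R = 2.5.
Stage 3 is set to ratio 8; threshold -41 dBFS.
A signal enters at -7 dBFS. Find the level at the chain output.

Stage 1: overshoot 8 dB → 8/4 = 2 dB → -13 dBFS; +7 dB make-up → -6 dBFS.
Stage 2: overshoot 27 dB → 27/2.5 = 10.8 dB → -22.2 dBFS.
Stage 3: -22.2 dBFS is 18.8 dB over -41 dBFS; at 8:1 that becomes 2.35 dB over, giving -38.65 dBFS.

-38.65 dBFS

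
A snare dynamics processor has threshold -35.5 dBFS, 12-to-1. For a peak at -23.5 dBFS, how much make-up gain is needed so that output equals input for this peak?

11 dB

The peak compresses to -35.5 + 12/12 = -34.5 dBFS.
To reach -23.5 dBFS requires -23.5 − (-34.5) = 11 dB of make-up.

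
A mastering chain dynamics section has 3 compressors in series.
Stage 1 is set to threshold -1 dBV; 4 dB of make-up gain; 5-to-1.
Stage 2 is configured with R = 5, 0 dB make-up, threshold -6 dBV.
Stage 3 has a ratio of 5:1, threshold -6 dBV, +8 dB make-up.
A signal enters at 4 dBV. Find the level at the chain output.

2.4 dBV

Stage 1: 4 dBV is 5 dB over -1 dBV; at 5:1 that becomes 1 dB over, giving 0 dBV; +4 dB make-up → 4 dBV.
Stage 2: 4 dBV is 10 dB over -6 dBV; at 5:1 that becomes 2 dB over, giving -4 dBV.
Stage 3: 2 dB above -6 dBV, reduced 5:1 to 0.4 dB above → -5.6 dBV; +8 dB make-up → 2.4 dBV.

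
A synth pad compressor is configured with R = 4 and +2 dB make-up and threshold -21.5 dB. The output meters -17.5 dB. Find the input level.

Remove make-up: -17.5 − 2 = -19.5 dB.
That's 2 dB above the -21.5 dB threshold.
Undo the ratio: input overshoot = 2 × 4 = 8 dB, giving input = -13.5 dB.

-13.5 dB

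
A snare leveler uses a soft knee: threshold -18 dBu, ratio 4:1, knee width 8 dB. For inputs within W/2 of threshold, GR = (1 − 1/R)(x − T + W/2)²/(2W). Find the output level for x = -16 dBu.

x − T + W/2 = -16 − (-18) + 4 = 6.
GR = (1 − 1/4) × 6² / 16 = 0.75 × 36 / 16 = 1.6875 dB.
Output = -16 − 1.6875 = -17.6875 dBu.

-17.6875 dBu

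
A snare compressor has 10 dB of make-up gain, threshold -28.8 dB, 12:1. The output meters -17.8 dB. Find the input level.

-16.8 dB

Stripping the +10 dB make-up gives -27.8 dB at the gain stage.
The compressed level sits -27.8 − (-28.8) = 1 dB over threshold.
Undo the ratio: input overshoot = 1 × 12 = 12 dB, giving input = -16.8 dB.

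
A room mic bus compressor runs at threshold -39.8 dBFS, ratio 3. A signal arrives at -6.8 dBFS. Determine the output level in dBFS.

-28.8 dBFS

Overshoot: -6.8 − (-39.8) = 33 dB.
At 3:1 the overshoot is divided by 3, leaving 11 dB above threshold.
So the level is -39.8 + 11 = -28.8 dBFS.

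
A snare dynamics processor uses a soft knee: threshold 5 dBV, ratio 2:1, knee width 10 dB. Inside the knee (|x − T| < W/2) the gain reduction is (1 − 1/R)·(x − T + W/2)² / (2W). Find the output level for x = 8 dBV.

x − T + W/2 = 8 − 5 + 5 = 8.
GR = (1 − 1/2) × 8² / 20 = 0.5 × 64 / 20 = 1.6 dB.
Output = 8 − 1.6 = 6.4 dBV.

6.4 dBV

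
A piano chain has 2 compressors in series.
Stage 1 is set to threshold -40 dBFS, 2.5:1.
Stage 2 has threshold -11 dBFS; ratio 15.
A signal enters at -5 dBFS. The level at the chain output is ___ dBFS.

-26 dBFS

Stage 1: 35 dB above -40 dBFS, reduced 2.5:1 to 14 dB above → -26 dBFS.
Stage 2: -26 dBFS is at or below the -11 dBFS threshold — no compression; output -26 dBFS.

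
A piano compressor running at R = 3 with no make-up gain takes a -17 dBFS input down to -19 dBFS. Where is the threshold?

-20 dBFS

Input is 3 dB above T (since output overshoot × R = input overshoot: (-19 − T)·3 = -17 − T gives T = -20 dBFS).
Check: -20 + (-17 − (-20))/3 = -20 + 1 = -19 dBFS. ✓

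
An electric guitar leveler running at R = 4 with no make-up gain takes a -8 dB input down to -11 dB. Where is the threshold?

Let T be the threshold. Output overshoot = (input overshoot)/R, so -11 − T = (-8 − T)/4.
4·(-11 − T) = -8 − T → 3·T = -44 − (-8) = -36.
T = -36/3 = -12 dB.

-12 dB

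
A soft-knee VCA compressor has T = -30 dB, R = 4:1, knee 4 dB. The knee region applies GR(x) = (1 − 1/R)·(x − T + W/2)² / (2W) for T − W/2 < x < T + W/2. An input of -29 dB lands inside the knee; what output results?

-29.84375 dB

x − T + W/2 = -29 − (-30) + 2 = 3.
GR = (1 − 1/4) × 3² / 8 = 0.75 × 9 / 8 = 0.84375 dB.
Output = -29 − 0.84375 = -29.84375 dB.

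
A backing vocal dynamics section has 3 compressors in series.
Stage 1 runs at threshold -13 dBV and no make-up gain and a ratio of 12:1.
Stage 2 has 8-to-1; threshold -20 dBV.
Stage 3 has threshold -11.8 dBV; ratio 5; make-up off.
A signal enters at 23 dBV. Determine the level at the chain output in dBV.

Stage 1: 36 dB above -13 dBV, reduced 12:1 to 3 dB above → -10 dBV.
Stage 2: overshoot 10 dB → 10/8 = 1.25 dB → -18.75 dBV.
Stage 3: below threshold (-18.75 ≤ -11.8); passes unchanged; output -18.75 dBV.

-18.75 dBV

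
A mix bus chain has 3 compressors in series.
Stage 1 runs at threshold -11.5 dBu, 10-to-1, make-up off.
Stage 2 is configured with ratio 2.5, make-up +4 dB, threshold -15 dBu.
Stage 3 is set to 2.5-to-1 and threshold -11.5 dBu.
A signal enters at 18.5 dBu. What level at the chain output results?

-10.26 dBu

Stage 1: overshoot 30 dB → 30/10 = 3 dB → -8.5 dBu.
Stage 2: overshoot 6.5 dB → 6.5/2.5 = 2.6 dB → -12.4 dBu; +4 dB make-up → -8.4 dBu.
Stage 3: -8.4 dBu is 3.1 dB over -11.5 dBu; at 2.5:1 that becomes 1.24 dB over, giving -10.26 dBu.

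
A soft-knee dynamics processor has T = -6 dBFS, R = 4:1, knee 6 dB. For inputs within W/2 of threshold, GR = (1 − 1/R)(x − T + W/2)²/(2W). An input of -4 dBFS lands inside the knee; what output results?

x − T + W/2 = -4 − (-6) + 3 = 5.
GR = (1 − 1/4) × 5² / 12 = 0.75 × 25 / 12 = 1.5625 dB.
Output = -4 − 1.5625 = -5.5625 dBFS.

-5.5625 dBFS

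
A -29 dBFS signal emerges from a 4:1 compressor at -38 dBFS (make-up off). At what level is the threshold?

-41 dBFS

Input is 12 dB above T (since output overshoot × R = input overshoot: (-38 − T)·4 = -29 − T gives T = -41 dBFS).
Check: -41 + (-29 − (-41))/4 = -41 + 3 = -38 dBFS. ✓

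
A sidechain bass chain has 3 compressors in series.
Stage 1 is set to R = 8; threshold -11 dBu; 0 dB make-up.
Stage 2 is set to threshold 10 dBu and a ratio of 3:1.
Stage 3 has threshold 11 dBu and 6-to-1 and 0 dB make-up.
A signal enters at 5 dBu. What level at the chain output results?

Stage 1: 16 dB above -11 dBu, reduced 8:1 to 2 dB above → -9 dBu.
Stage 2: -9 dBu ≤ 10 dBu, so stage 2 doesn't engage; output -9 dBu.
Stage 3: below threshold (-9 ≤ 11); passes unchanged; output -9 dBu.

-9 dBu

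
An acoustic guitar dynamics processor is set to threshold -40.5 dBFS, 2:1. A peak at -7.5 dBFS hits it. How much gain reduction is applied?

16.5 dB

-7.5 dBFS exceeds the threshold by 33 dB.
After 2:1 compression the overshoot becomes 33/2 = 16.5 dB.
Gain reduction = 33 − 16.5 = 16.5 dB.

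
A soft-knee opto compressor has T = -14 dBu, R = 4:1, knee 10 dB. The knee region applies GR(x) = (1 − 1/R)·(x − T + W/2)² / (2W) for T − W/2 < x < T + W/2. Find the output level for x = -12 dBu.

-13.8375 dBu

x − T + W/2 = -12 − (-14) + 5 = 7.
GR = (1 − 1/4) × 7² / 20 = 0.75 × 49 / 20 = 1.8375 dB.
Output = -12 − 1.8375 = -13.8375 dBu.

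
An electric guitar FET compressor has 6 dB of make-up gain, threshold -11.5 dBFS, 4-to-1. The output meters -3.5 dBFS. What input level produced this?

-3.5 dBFS

Stripping the +6 dB make-up gives -9.5 dBFS at the gain stage.
Post-compression overshoot = -9.5 − (-11.5) = 2 dB.
Before 4:1 compression the overshoot was 2 × 4 = 8 dB, so input = -11.5 + 8 = -3.5 dBFS.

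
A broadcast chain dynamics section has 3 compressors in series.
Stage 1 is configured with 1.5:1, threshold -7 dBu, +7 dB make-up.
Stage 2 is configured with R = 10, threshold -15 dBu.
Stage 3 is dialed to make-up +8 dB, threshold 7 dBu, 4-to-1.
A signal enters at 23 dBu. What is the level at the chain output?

Stage 1: overshoot 30 dB → 30/1.5 = 20 dB → 13 dBu; +7 dB make-up → 20 dBu.
Stage 2: overshoot 35 dB → 35/10 = 3.5 dB → -11.5 dBu.
Stage 3: -11.5 dBu ≤ 7 dBu, so stage 3 doesn't engage; make-up brings it to -3.5 dBu.

-3.5 dBu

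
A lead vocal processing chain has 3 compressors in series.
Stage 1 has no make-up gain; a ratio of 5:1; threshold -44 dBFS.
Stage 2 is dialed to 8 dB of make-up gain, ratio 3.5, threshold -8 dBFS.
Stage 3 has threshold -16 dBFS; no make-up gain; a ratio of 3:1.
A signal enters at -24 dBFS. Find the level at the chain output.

Stage 1: -24 dBFS is 20 dB over -44 dBFS; at 5:1 that becomes 4 dB over, giving -40 dBFS.
Stage 2: below threshold (-40 ≤ -8); passes unchanged; make-up brings it to -32 dBFS.
Stage 3: -32 dBFS ≤ -16 dBFS, so stage 3 doesn't engage; output -32 dBFS.

-32 dBFS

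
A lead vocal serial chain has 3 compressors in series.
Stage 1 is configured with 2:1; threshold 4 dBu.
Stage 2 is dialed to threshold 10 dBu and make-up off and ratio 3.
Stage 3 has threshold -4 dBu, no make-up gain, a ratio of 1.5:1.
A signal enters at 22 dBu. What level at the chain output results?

6 dBu

Stage 1: overshoot 18 dB → 18/2 = 9 dB → 13 dBu.
Stage 2: 13 dBu is 3 dB over 10 dBu; at 3:1 that becomes 1 dB over, giving 11 dBu.
Stage 3: 15 dB above -4 dBu, reduced 1.5:1 to 10 dB above → 6 dBu.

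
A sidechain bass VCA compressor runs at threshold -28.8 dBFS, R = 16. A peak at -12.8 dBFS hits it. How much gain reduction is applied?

15 dB

The signal is 16 dB above threshold.
At 16:1, output sits 16/16 = 1 dB above threshold.
Gain reduction = 16 − 1 = 15 dB.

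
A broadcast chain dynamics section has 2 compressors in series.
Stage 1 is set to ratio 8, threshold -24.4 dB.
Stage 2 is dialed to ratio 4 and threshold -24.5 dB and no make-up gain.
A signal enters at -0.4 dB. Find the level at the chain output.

-23.725 dB

Stage 1: 24 dB above -24.4 dB, reduced 8:1 to 3 dB above → -21.4 dB.
Stage 2: 3.1 dB above -24.5 dB, reduced 4:1 to 0.775 dB above → -23.725 dB.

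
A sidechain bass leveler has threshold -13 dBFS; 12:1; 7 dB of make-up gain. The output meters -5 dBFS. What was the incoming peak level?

-1 dBFS

Before make-up, the level was -5 − 7 = -12 dBFS.
The compressed level sits -12 − (-13) = 1 dB over threshold.
Before 12:1 compression the overshoot was 1 × 12 = 12 dB, so input = -13 + 12 = -1 dBFS.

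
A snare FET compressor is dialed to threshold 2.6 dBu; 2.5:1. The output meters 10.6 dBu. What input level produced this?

That's 8 dB above the 2.6 dBu threshold.
Before 2.5:1 compression the overshoot was 8 × 2.5 = 20 dB, so input = 2.6 + 20 = 22.6 dBu.

22.6 dBu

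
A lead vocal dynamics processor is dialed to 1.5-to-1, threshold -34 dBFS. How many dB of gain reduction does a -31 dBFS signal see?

-31 dBFS exceeds the threshold by 3 dB.
A 1.5:1 ratio leaves 2 dB of that excess.
So the signal is attenuated by 3 − 2 = 1 dB.

1 dB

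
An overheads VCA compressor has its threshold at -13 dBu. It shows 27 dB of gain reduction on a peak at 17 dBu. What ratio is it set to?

Input overshoot = 17 − (-13) = 30 dB.
Output overshoot = 30 − 27 = 3 dB.
Ratio = input overshoot / output overshoot = 30 / 3 = 10.

10:1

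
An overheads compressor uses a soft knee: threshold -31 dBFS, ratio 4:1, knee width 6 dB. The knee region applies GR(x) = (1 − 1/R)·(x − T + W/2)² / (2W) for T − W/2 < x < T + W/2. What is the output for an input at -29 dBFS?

-30.5625 dBFS

x − T + W/2 = -29 − (-31) + 3 = 5.
GR = (1 − 1/4) × 5² / 12 = 0.75 × 25 / 12 = 1.5625 dB.
Output = -29 − 1.5625 = -30.5625 dBFS.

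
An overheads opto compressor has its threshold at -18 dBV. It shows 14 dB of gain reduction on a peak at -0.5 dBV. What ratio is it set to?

5:1

Input overshoot = -0.5 − (-18) = 17.5 dB.
Output overshoot = 17.5 − 14 = 3.5 dB.
Ratio = input overshoot / output overshoot = 17.5 / 3.5 = 5.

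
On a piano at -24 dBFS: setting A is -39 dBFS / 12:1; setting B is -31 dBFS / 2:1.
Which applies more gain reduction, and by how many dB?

A: 15 dB over, compressed to 1.25 dB over, so 13.75 dB of GR.
B: 7 dB over, compressed to 3.5 dB over, so 3.5 dB of GR.
A reduces 10.25 dB more.

A, by 10.25 dB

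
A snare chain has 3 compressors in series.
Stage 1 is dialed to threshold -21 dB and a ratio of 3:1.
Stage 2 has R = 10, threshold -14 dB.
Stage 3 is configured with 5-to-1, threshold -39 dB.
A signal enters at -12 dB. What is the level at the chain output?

-34.8 dB

Stage 1: -12 dB is 9 dB over -21 dB; at 3:1 that becomes 3 dB over, giving -18 dB.
Stage 2: below threshold (-18 ≤ -14); passes unchanged; output -18 dB.
Stage 3: overshoot 21 dB → 21/5 = 4.2 dB → -34.8 dB.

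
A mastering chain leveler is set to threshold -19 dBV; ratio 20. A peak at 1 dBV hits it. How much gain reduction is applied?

1 dBV exceeds the threshold by 20 dB.
After 20:1 compression the overshoot becomes 20/20 = 1 dB.
So the signal is attenuated by 20 − 1 = 19 dB.

19 dB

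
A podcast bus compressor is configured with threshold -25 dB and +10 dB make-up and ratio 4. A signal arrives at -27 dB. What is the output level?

-17 dB

-27 dB is 2 dB below the -25 dB threshold, so no gain reduction is applied.
Make-up gain adds 10 dB: -27 + 10 = -17 dB.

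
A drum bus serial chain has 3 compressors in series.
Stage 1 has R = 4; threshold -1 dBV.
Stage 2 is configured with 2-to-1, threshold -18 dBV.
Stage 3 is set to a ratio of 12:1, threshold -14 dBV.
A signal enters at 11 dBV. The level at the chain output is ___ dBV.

Stage 1: 11 dBV is 12 dB over -1 dBV; at 4:1 that becomes 3 dB over, giving 2 dBV.
Stage 2: overshoot 20 dB → 20/2 = 10 dB → -8 dBV.
Stage 3: -8 dBV is 6 dB over -14 dBV; at 12:1 that becomes 0.5 dB over, giving -13.5 dBV.

-13.5 dBV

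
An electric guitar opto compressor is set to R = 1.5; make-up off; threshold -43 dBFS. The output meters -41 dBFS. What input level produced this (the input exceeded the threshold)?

The compressed level sits -41 − (-43) = 2 dB over threshold.
Undo the ratio: input overshoot = 2 × 1.5 = 3 dB, giving input = -40 dBFS.

-40 dBFS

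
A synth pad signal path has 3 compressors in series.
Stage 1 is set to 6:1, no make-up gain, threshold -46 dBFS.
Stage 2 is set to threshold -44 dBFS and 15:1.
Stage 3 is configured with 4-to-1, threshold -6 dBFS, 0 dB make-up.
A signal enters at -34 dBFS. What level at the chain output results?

-44 dBFS

Stage 1: -34 dBFS is 12 dB over -46 dBFS; at 6:1 that becomes 2 dB over, giving -44 dBFS.
Stage 2: below threshold (-44 ≤ -44); passes unchanged; output -44 dBFS.
Stage 3: -44 dBFS ≤ -6 dBFS, so stage 3 doesn't engage; output -44 dBFS.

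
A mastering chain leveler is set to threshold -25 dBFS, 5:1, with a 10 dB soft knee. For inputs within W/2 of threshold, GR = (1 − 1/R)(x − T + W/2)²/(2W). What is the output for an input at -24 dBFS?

-25.44 dBFS

x − T + W/2 = -24 − (-25) + 5 = 6.
GR = (1 − 1/5) × 6² / 20 = 0.8 × 36 / 20 = 1.44 dB.
Output = -24 − 1.44 = -25.44 dBFS.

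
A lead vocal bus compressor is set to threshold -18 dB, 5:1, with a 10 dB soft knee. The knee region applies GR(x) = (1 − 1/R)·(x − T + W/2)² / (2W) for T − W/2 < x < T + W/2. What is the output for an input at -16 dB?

x − T + W/2 = -16 − (-18) + 5 = 7.
GR = (1 − 1/5) × 7² / 20 = 0.8 × 49 / 20 = 1.96 dB.
Output = -16 − 1.96 = -17.96 dB.

-17.96 dB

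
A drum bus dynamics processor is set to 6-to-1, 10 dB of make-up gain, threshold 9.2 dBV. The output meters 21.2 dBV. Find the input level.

Stripping the +10 dB make-up gives 11.2 dBV at the gain stage.
That's 2 dB above the 9.2 dBV threshold.
Before 6:1 compression the overshoot was 2 × 6 = 12 dB, so input = 9.2 + 12 = 21.2 dBV.

21.2 dBV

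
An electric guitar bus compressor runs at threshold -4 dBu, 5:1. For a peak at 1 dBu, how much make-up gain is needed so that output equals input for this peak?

4 dB

Without make-up, output = threshold + overshoot/5 = -4 + 1 = -3 dBu.
Gap to target: 4 dB.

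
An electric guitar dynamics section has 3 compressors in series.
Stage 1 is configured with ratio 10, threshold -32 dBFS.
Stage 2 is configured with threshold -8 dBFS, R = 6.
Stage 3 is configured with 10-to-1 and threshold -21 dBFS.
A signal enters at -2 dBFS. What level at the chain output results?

-29 dBFS

Stage 1: overshoot 30 dB → 30/10 = 3 dB → -29 dBFS.
Stage 2: -29 dBFS ≤ -8 dBFS, so stage 2 doesn't engage; output -29 dBFS.
Stage 3: -29 dBFS is at or below the -21 dBFS threshold — no compression; output -29 dBFS.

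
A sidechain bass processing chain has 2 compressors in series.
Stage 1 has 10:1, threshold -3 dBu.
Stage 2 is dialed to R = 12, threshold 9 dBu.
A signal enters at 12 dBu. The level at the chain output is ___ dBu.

-1.5 dBu

Stage 1: 15 dB above -3 dBu, reduced 10:1 to 1.5 dB above → -1.5 dBu.
Stage 2: -1.5 dBu is at or below the 9 dBu threshold — no compression; output -1.5 dBu.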